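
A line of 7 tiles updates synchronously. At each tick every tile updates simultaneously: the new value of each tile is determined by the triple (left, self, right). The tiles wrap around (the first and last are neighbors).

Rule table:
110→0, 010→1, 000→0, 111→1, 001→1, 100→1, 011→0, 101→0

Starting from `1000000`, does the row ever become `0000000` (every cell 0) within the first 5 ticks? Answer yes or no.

no

tick 1: 1100001
tick 2: 1010010
tick 3: 1011110
tick 4: 1001100
tick 5: 1110011
tick 5 is 1110011, still not uniform 0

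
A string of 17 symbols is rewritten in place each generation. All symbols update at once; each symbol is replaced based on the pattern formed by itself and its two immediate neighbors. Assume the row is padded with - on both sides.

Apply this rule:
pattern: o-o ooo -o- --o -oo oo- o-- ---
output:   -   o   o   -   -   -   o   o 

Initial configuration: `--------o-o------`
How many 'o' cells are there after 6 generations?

2

ooooooo-o-ooooooo
-ooooo--o--ooooo-
--ooo-o-oo--ooo-o
o--o--o---o--o--o
oo-oo-ooo-oo-oo-o
-------o--------o
count of o: 2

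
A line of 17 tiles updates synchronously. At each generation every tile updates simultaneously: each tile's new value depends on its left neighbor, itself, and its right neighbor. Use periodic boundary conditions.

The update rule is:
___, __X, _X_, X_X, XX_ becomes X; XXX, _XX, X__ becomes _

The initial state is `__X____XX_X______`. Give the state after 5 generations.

X___________X_XXX

generation 1: XXX_XXX_XXX_XXXXX
generation 2: __XX__XX__XX_____
generation 3: XX_X_X_X_X_X_XXXX
generation 4: _XXXXXXXXXXXX____
generation 5: X___________X_XXX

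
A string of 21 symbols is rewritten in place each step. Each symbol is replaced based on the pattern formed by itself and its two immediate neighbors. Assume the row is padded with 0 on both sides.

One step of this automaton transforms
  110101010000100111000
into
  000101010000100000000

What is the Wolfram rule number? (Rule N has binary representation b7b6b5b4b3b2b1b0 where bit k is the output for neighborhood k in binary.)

position 16: 111 → 0  (bit 7 = 0)
position 1: 110 → 0  (bit 6 = 0)
position 2: 101 → 0  (bit 5 = 0)
position 8: 100 → 0  (bit 4 = 0)
position 0: 011 → 0  (bit 3 = 0)
position 3: 010 → 1  (bit 2 = 1)
position 11: 001 → 0  (bit 1 = 0)
position 9: 000 → 0  (bit 0 = 0)
bits b7..b0 = 00000100 = 4

4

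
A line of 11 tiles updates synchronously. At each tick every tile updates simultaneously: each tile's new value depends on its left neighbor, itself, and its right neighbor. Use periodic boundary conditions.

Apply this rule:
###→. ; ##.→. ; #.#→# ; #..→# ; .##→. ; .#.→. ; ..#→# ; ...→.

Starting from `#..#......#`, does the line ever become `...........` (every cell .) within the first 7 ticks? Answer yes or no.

tick 1: .##.#....#.
tick 2: #..#.#..#.#
tick 3: .##.#.##.#.
tick 4: #..#.#..#.#  (repeats tick 2; period 2)
tick 7: .##.#.##.#.
tick 7 is .##.#.##.#., still not uniform .

no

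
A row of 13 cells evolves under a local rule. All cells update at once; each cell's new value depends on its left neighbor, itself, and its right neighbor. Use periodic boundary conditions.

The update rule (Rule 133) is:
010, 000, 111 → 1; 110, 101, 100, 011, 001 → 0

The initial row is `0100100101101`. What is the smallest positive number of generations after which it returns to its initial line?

2

0100100100001
0100100101101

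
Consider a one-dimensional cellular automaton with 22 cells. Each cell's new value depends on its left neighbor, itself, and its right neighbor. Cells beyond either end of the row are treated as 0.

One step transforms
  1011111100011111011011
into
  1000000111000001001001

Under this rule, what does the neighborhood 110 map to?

At position 7 the neighborhood is 110; the next row has 1 there.

1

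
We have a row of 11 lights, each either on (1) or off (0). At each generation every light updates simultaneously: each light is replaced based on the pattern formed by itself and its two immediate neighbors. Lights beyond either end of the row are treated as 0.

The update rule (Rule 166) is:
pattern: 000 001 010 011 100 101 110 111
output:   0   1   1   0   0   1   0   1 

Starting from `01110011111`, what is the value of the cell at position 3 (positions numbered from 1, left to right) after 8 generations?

10100101110
11101110100
01010101100
11111110000
01111100000
10111000000
11010000000
00110000000
position 3 holds 1

1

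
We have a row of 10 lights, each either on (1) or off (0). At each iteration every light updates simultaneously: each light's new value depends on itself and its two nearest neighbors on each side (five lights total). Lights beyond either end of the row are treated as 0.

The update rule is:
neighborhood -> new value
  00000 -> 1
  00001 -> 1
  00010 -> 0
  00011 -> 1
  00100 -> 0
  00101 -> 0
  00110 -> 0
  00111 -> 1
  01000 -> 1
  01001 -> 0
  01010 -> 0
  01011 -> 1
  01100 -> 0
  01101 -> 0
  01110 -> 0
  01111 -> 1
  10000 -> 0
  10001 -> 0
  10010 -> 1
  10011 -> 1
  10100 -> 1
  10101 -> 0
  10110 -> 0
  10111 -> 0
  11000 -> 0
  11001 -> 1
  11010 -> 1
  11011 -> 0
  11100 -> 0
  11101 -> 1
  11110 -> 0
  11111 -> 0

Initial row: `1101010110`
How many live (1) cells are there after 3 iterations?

0010001000
1001000101
0010100001
count of 1: 3

3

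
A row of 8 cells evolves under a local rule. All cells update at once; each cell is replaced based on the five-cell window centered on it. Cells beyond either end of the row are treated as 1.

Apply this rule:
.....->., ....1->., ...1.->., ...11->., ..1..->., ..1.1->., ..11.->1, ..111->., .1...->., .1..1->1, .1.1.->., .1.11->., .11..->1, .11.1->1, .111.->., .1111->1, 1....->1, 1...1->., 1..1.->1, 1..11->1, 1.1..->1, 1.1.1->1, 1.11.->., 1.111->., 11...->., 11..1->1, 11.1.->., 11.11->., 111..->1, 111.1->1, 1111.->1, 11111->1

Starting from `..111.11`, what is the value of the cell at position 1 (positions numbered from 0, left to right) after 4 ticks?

1

tick 1: 11..1..1
tick 2: 1111.11.
tick 3: 1111..1.
tick 4: 111111..
position 1 holds 1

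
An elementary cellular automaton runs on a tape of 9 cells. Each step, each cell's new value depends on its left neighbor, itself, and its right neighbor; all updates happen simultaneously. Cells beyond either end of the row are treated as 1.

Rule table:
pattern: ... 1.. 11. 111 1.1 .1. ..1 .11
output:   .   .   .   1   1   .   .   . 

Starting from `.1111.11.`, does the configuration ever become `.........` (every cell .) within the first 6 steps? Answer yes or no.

step 1: 1.11.1..1
step 2: .1..1....
step 3: 1........
step 4: .........
all cells are . at step 4

yes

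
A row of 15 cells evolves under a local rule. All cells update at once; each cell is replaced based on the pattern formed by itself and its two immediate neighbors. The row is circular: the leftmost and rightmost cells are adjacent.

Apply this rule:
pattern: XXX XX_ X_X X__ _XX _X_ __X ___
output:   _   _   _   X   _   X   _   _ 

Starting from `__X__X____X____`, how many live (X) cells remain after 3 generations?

__XX_XX___XX___
_______X____X__
_______XX___XX_
count of X: 4

4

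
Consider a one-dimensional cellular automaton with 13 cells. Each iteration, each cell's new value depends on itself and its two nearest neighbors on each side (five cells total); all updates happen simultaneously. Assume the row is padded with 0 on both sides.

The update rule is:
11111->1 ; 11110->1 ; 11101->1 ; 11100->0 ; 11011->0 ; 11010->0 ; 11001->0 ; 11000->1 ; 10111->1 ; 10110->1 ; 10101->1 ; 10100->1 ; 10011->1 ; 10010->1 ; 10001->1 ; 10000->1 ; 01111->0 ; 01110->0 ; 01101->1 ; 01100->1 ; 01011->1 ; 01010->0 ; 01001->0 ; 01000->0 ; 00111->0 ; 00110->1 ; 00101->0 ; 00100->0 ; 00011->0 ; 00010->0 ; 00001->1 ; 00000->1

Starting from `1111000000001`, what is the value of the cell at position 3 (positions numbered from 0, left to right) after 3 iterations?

iteration 1: 0010111111100
iteration 2: 1001101111011
iteration 3: 0011101011011
position 3 holds 1

1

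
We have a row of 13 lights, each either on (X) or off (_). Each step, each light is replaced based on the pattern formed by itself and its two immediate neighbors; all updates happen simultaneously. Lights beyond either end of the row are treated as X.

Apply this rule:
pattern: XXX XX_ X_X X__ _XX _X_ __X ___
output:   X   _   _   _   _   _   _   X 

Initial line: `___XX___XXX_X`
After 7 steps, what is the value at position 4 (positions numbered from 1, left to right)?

_

step 1: _X____X__X___
step 2: ___XX______X_
step 3: _X____XXXX___
step 4: ___XX__XX__X_
step 5: _X___________
step 6: ___XXXXXXXXX_
step 7: _X__XXXXXXX__
position 4 holds _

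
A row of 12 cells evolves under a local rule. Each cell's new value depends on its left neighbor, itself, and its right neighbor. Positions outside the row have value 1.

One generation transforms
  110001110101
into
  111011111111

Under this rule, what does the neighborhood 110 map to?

1

At position 1 the neighborhood is 110; the next row has 1 there.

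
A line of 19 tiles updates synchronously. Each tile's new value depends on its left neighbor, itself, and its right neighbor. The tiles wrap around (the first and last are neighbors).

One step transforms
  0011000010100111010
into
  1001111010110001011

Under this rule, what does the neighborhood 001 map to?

0

At position 1 the neighborhood is 001; the next row has 0 there.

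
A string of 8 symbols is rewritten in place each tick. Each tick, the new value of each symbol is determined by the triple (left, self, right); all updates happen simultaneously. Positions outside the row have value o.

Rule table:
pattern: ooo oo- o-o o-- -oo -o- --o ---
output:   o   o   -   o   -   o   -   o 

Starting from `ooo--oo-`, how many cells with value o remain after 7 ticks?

tick 1: oooo--o-
tick 2: ooooo-o-
tick 3: ooooo-o-  (fixed point — unchanged through tick 7)
count of o: 6

6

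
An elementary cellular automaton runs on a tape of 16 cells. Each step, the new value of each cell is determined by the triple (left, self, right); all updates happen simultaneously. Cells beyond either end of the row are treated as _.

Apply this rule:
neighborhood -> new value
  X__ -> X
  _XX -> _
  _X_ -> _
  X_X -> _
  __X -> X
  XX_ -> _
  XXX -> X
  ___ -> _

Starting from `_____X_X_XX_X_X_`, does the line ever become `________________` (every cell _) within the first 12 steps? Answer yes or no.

____X__________X
___X_X________X_
__X___X______X_X
_X_X_X_X____X___
X_______X__X_X__
_X_____X_XX___X_
X_X___X____X_X_X
___X_X_X__X_____
__X_____XX_X____
_X_X___X____X___
X___X_X_X__X_X__
_X_X_____XX___X_
step 12 is _X_X_____XX___X_, still not uniform _

no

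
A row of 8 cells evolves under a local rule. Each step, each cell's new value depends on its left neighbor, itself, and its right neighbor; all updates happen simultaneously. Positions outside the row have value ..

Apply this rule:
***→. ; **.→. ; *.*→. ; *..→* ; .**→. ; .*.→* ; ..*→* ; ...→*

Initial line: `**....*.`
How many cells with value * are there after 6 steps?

step 1: ..******
step 2: **......
step 3: ..******  (repeats step 1; period 2)
step 6: **......
count of *: 2

2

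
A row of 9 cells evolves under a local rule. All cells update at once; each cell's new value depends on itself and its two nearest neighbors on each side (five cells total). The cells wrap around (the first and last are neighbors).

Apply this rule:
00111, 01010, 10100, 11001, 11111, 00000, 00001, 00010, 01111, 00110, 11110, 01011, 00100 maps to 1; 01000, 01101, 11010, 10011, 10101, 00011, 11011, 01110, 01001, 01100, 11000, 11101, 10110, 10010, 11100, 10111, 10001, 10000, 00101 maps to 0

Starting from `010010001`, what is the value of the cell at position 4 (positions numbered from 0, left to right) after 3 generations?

1

110010010
001010001
000110011
position 4 holds 1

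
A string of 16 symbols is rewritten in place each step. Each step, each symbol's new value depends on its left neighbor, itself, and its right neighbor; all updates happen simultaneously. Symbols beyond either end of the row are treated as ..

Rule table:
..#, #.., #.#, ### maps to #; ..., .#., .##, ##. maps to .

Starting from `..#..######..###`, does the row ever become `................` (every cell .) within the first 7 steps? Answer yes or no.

no

.#.##.####.##.#.
#.#..#.##.#..#.#
.#.##.#..#.##.#.
#.#..#.##.#..#.#  (repeats step 2; period 2)
step 7: .#.##.#..#.##.#.
step 7 is .#.##.#..#.##.#., still not uniform .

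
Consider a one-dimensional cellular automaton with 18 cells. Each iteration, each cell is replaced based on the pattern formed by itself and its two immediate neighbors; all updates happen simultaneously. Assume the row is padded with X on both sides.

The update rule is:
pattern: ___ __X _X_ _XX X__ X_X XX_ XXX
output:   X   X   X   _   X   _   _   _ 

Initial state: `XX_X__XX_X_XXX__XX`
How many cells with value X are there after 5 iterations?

5

iteration 1: ___XXX___X____XX__
iteration 2: XXX___XXXXXXXX__XX
iteration 3: ___XXX________XX__
iteration 4: XXX___XXXXXXXX__XX  (repeats iteration 2; period 2)
iteration 5: ___XXX________XX__
count of X: 5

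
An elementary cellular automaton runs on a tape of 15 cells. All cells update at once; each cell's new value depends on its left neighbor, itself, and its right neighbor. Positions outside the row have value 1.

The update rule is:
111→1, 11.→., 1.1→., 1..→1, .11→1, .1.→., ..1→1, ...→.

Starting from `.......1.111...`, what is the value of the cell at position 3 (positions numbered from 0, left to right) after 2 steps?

step 1: 1.....1..11.1.1
step 2: .1...1.111....1
position 3 holds .

.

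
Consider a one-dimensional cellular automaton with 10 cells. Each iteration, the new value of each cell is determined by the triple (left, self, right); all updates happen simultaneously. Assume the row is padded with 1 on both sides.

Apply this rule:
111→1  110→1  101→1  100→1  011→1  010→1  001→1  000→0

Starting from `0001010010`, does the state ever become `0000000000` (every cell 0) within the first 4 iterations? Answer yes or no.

1011111111
1111111111
1111111111  (fixed point — unchanged through iteration 4)
iteration 4 is 1111111111, still not uniform 0

no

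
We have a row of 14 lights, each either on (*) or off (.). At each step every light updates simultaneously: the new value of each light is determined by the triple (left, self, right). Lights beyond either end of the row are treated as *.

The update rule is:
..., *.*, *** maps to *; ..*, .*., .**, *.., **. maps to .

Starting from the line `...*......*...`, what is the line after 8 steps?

.*.*.****.*.*.

.*...****...*.
*..*..**..*..*
..............
.************.
*.**********.*
.*.********.*.
*.*.******.*.*
.*.*.****.*.*.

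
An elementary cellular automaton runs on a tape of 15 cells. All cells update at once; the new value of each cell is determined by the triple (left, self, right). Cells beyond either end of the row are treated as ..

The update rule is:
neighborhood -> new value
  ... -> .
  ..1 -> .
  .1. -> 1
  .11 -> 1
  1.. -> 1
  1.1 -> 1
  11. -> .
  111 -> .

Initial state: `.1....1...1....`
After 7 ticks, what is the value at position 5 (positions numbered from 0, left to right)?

tick 1: .11...11..11...
tick 2: .1.1..1.1.1.1..
tick 3: .1111.11111111.
tick 4: .1...11.......1
tick 5: .11..1.1......1
tick 6: .1.1.1111.....1
tick 7: .11111...1....1
position 5 holds 1

1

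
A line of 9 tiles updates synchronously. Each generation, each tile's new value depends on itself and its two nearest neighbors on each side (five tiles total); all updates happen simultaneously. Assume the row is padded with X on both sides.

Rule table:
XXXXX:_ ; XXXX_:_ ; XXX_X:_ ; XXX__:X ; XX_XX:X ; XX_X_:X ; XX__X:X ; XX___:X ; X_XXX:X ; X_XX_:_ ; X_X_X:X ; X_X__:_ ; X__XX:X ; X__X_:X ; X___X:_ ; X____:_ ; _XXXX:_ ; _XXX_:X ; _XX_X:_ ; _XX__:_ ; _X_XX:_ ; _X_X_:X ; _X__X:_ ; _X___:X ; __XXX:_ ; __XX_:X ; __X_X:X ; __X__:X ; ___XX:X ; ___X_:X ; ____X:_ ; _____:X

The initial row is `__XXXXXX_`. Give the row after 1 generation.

XX______X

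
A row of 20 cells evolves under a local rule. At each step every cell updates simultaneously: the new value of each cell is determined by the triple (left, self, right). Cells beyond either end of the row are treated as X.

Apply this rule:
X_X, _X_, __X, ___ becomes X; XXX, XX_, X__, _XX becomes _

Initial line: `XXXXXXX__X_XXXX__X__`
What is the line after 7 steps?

__X________XXX_____X

________XXX_____XX_X
_XXXXXXX____XXXX__X_
X________XXX_____XXX
__XXXXXXX____XXXX___
_X________XXX_____XX
XX_XXXXXXX____XXXX__
__X________XXX_____X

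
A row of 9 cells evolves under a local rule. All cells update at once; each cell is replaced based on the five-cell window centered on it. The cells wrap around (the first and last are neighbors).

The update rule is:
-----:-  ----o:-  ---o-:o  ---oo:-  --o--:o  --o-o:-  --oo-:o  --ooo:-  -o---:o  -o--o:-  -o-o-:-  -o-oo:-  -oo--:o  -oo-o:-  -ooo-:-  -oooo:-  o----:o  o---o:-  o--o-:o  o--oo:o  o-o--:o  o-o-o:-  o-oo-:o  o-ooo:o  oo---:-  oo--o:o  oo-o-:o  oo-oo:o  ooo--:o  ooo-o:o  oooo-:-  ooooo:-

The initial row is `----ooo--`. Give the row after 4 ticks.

------o-o
oo---o--o
-o--oo-o-
oo-oo-oo-

oo-oo-oo-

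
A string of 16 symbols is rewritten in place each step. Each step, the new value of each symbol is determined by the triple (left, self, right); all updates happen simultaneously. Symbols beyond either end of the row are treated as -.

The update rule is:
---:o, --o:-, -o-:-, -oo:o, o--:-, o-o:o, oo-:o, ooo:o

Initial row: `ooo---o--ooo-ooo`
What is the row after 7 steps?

step 1: ooo-o----ooooooo
step 2: oooo--oo-ooooooo
step 3: oooo--oooooooooo
step 4: oooo--oooooooooo  (fixed point — unchanged through step 7)

oooo--oooooooooo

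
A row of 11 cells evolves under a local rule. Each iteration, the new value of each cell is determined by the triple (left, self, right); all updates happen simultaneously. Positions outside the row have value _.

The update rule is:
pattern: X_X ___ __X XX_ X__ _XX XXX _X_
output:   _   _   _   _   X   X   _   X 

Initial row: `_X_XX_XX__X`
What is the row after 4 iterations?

iteration 1: _X_X__X_X_X
iteration 2: _X_XX_X_X_X
iteration 3: _X_X__X_X_X  (repeats iteration 1; period 2)
iteration 4: _X_XX_X_X_X

_X_XX_X_X_X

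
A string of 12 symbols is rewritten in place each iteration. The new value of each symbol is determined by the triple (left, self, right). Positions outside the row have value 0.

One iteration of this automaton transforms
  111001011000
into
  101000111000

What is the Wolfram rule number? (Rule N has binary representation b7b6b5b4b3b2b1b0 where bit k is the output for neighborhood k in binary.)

104

position 1: 111 → 0  (bit 7 = 0)
position 2: 110 → 1  (bit 6 = 1)
position 6: 101 → 1  (bit 5 = 1)
position 3: 100 → 0  (bit 4 = 0)
position 0: 011 → 1  (bit 3 = 1)
position 5: 010 → 0  (bit 2 = 0)
position 4: 001 → 0  (bit 1 = 0)
position 10: 000 → 0  (bit 0 = 0)
bits b7..b0 = 01101000 = 104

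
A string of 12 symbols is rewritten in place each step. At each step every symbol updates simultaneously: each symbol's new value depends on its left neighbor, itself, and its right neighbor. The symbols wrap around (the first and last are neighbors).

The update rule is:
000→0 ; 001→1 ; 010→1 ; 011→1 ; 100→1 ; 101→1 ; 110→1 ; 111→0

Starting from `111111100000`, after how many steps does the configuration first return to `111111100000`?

14

step 1: 100000110001
step 2: 110001111011
step 3: 011011001110
step 4: 111111111011
step 5: 000000001110
step 6: 000000011011
step 7: 100000111111
step 8: 110001100000
step 9: 111011110001
step 10: 001110011011
step 11: 111011111111
step 12: 001110000000
step 13: 011011000000
step 14: 111111100000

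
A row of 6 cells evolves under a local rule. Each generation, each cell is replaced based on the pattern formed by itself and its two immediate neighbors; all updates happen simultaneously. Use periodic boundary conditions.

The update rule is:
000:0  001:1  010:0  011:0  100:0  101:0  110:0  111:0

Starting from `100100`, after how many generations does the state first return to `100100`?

3

generation 1: 001001
generation 2: 010010
generation 3: 100100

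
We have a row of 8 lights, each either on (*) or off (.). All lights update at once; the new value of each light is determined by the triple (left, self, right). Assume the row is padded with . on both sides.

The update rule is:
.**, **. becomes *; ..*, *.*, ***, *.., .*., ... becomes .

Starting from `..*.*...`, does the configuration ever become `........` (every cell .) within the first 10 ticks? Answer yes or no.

........
all cells are . at tick 1

yes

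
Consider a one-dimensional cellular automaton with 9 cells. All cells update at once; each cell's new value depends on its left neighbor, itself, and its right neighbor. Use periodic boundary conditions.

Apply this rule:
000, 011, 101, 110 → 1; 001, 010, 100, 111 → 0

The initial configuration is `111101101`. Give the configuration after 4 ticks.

000111111
010100001
101001100
010001100

010001100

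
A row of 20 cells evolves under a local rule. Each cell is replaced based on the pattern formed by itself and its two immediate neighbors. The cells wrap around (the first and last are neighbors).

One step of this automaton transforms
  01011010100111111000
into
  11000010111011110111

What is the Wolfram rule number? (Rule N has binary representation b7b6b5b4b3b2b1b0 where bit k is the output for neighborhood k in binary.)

position 12: 111 → 1  (bit 7 = 1)
position 4: 110 → 0  (bit 6 = 0)
position 2: 101 → 0  (bit 5 = 0)
position 9: 100 → 1  (bit 4 = 1)
position 3: 011 → 0  (bit 3 = 0)
position 1: 010 → 1  (bit 2 = 1)
position 0: 001 → 1  (bit 1 = 1)
position 18: 000 → 1  (bit 0 = 1)
bits b7..b0 = 10010111 = 151

151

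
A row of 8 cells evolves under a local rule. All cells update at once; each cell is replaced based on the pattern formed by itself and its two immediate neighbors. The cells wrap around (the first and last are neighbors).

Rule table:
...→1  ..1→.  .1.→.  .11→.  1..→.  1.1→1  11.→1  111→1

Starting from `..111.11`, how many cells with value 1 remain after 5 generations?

4

...111.1
.1..111.
.....11.
1111..1.
.111...1
count of 1: 4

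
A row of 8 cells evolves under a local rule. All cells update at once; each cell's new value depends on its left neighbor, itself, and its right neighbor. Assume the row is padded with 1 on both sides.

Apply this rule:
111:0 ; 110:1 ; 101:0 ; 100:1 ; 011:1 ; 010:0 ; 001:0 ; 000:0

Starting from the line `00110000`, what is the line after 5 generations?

10111000
10101100
10001110
11001010
01100000

01100000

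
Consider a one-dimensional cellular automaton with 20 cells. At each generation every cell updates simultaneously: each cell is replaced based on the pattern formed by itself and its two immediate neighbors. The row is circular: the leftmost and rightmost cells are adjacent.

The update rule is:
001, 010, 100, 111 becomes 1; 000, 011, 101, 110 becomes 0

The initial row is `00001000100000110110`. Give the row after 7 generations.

10100101001010100010

generation 1: 00011101110001000001
generation 2: 10101000101011100011
generation 3: 00101101101001010101
generation 4: 11100000001111010101
generation 5: 11010000010110010100
generation 6: 00011000110001110111
generation 7: 10100101001010100010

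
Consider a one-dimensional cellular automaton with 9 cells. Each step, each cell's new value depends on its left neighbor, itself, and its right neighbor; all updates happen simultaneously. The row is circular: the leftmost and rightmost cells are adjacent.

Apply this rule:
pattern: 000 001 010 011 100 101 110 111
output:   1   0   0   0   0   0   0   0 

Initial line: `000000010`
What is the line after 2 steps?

000000010

111111000
000000010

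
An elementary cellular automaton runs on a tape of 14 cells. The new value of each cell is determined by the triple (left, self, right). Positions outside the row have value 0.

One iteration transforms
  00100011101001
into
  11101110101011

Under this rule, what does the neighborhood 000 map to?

1

At position 0 the neighborhood is 000; the next row has 1 there.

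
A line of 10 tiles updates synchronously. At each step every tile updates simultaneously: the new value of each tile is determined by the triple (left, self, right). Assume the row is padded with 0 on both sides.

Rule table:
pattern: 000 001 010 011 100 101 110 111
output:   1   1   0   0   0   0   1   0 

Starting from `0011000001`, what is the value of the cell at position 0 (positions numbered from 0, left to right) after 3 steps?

1101011110
0100000010
1001111100
position 0 holds 1

1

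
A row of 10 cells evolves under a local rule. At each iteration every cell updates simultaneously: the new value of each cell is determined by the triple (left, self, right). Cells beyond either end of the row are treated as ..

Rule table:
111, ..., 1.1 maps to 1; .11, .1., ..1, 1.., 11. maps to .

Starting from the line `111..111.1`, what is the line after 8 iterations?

.11..1..1.

iteration 1: .1....1.1.
iteration 2: ...11..1..
iteration 3: 11.......1
iteration 4: ...11111..
iteration 5: 11..111..1
iteration 6: .....1....
iteration 7: 1111...111
iteration 8: .11..1..1.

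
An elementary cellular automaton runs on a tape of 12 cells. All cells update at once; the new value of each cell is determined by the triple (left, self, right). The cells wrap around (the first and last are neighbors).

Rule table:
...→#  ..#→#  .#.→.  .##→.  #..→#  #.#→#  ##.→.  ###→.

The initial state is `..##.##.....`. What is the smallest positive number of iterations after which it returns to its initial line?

2

iteration 1: ##..#..#####
iteration 2: ..##.##.....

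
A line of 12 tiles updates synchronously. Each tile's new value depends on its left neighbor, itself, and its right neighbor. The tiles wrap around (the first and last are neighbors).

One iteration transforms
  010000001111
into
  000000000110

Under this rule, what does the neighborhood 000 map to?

0

At position 3 the neighborhood is 000; the next row has 0 there.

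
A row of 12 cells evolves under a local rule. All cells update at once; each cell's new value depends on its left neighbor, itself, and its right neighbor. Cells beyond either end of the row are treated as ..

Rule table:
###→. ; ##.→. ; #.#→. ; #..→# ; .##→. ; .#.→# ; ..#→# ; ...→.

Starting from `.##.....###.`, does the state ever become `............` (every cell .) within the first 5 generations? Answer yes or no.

yes

#..#...#...#
#####.###.##
............
all cells are . at generation 3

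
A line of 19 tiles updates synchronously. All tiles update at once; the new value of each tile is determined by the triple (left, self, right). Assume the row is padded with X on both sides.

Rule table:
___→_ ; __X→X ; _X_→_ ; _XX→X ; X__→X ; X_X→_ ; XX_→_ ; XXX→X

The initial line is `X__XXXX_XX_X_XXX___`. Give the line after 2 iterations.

_XXXXX__X____XX_X_X
_XXXX_XX_X__XX____X

_XXXX_XX_X__XX____X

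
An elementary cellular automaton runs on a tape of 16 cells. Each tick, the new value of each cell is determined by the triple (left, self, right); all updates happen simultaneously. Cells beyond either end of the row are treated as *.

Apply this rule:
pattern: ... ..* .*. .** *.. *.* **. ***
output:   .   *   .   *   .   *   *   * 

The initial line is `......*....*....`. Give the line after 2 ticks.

....*....*....**

.....*....*....*
....*....*....**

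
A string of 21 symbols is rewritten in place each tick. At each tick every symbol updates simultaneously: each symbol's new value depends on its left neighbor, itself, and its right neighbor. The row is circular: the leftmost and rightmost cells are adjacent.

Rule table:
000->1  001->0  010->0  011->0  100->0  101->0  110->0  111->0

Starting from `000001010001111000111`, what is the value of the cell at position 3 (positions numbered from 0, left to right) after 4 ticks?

0

tick 1: 011100000100000010000
tick 2: 000001110001111000111
tick 3: 011100000100000010000  (repeats tick 1; period 2)
tick 4: 000001110001111000111
position 3 holds 0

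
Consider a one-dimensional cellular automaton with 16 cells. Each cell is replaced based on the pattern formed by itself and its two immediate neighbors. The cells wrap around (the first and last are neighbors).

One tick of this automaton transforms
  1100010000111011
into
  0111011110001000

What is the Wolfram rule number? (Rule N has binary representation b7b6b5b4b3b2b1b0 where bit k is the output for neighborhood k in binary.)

position 0: 111 → 0  (bit 7 = 0)
position 1: 110 → 1  (bit 6 = 1)
position 13: 101 → 0  (bit 5 = 0)
position 2: 100 → 1  (bit 4 = 1)
position 10: 011 → 0  (bit 3 = 0)
position 5: 010 → 1  (bit 2 = 1)
position 4: 001 → 0  (bit 1 = 0)
position 3: 000 → 1  (bit 0 = 1)
bits b7..b0 = 01010101 = 85

85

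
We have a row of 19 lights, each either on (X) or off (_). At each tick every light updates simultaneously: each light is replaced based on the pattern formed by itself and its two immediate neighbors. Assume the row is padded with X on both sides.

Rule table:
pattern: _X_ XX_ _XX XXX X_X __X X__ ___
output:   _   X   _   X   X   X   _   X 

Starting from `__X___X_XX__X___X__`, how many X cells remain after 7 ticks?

_X__XX_X_X_X__XX__X
X__X_XX_X_X__X_X_X_
X_X_X_XX_X__X_X_X_X
XX_X_X_XX__X_X_X_X_
XXX_X_X_X_X_X_X_X_X
XXXX_X_X_X_X_X_X_X_
XXXXX_X_X_X_X_X_X_X
count of X: 12

12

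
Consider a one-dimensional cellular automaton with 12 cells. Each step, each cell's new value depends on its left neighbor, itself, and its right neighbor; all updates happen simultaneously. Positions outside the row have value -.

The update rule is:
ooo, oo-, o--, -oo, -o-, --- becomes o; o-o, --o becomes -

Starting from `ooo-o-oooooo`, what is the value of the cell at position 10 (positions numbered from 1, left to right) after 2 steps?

o

ooo-o-oooooo  (fixed point — unchanged through step 2)
position 10 holds o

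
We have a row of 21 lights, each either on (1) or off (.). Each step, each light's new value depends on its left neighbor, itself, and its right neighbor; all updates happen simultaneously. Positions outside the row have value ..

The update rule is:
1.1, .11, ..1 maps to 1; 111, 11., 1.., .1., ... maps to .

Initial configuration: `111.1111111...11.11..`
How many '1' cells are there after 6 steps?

1..11........11.11...
..11........11.11....
.11........11.11.....
11........11.11......
1........11.11.......
........11.11........
count of 1: 4

4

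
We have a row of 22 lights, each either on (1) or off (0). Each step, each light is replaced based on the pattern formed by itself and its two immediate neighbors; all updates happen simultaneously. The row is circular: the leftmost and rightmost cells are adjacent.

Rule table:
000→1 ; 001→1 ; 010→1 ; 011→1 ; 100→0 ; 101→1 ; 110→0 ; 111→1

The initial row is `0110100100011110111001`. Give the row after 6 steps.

0110111110111001111011

step 1: 1101101101111101110011
step 2: 1011011011111011100111
step 3: 0110110111110111001111
step 4: 1101101111101110011110
step 5: 1011011111011100111101
step 6: 0110111110111001111011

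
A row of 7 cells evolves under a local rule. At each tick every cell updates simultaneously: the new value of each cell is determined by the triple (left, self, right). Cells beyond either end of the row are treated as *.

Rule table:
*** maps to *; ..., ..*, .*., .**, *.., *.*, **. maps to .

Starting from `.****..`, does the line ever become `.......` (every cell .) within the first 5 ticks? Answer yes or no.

..**...
.......
all cells are . at tick 2

yes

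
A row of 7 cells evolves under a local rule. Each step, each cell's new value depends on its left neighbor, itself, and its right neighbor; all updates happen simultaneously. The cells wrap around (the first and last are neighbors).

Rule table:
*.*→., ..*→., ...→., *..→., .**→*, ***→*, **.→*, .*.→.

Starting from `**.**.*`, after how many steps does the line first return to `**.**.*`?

**.**.*

1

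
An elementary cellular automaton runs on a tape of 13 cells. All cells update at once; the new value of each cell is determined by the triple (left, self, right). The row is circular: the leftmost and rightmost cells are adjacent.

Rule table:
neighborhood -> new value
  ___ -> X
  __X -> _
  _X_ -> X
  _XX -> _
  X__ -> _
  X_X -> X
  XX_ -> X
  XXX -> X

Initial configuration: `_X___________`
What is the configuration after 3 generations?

XXXX_XXXXXXXX

generation 1: _X_XXXXXXXXXX
generation 2: XXX_XXXXXXXXX
generation 3: XXXX_XXXXXXXX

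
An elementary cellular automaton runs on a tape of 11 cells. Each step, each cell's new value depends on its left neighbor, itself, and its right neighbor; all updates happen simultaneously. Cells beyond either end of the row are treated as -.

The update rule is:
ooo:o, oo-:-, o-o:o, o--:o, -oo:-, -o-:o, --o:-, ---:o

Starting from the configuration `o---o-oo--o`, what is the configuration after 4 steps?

step 1: ooo-oo--o-o
step 2: -o-o--o-ooo
step 3: -oooo-oo-o-
step 4: --oo-o--ooo

--oo-o--ooo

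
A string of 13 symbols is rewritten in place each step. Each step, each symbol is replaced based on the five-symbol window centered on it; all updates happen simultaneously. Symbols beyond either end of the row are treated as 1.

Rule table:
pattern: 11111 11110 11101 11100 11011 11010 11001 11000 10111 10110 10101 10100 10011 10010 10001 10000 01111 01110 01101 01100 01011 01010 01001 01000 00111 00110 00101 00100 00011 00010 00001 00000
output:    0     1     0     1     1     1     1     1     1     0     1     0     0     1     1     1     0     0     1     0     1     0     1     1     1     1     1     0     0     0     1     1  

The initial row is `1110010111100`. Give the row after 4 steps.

0001010011111

step 1: 0111111101110
step 2: 1100001011001
step 3: 1111101100101
step 4: 0001010011111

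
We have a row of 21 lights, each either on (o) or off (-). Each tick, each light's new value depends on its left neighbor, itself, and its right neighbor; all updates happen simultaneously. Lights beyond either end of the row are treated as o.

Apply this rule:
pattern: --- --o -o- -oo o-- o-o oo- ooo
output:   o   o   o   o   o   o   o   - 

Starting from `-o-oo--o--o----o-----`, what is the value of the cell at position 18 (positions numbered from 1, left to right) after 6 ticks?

-

tick 1: ooooooooooooooooooooo
tick 2: ---------------------
tick 3: ooooooooooooooooooooo  (repeats tick 1; period 2)
tick 6: ---------------------
position 18 holds -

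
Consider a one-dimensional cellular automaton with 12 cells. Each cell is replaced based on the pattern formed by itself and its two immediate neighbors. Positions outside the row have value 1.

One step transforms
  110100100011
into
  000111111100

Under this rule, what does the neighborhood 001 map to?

1

At position 5 the neighborhood is 001; the next row has 1 there.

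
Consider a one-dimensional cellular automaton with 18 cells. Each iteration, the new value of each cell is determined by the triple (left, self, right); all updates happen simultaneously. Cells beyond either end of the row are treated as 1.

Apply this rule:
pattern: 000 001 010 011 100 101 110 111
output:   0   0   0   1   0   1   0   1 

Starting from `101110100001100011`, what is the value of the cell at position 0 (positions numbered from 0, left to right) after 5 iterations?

0

iteration 1: 011101000001000011
iteration 2: 111010000000000011
iteration 3: 110100000000000011
iteration 4: 101000000000000011
iteration 5: 010000000000000011
position 0 holds 0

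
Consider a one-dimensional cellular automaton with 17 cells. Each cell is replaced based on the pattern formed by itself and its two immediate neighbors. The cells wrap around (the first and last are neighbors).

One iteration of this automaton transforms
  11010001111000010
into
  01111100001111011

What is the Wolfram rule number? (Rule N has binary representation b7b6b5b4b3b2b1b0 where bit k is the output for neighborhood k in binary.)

117

position 8: 111 → 0  (bit 7 = 0)
position 1: 110 → 1  (bit 6 = 1)
position 2: 101 → 1  (bit 5 = 1)
position 4: 100 → 1  (bit 4 = 1)
position 0: 011 → 0  (bit 3 = 0)
position 3: 010 → 1  (bit 2 = 1)
position 6: 001 → 0  (bit 1 = 0)
position 5: 000 → 1  (bit 0 = 1)
bits b7..b0 = 01110101 = 117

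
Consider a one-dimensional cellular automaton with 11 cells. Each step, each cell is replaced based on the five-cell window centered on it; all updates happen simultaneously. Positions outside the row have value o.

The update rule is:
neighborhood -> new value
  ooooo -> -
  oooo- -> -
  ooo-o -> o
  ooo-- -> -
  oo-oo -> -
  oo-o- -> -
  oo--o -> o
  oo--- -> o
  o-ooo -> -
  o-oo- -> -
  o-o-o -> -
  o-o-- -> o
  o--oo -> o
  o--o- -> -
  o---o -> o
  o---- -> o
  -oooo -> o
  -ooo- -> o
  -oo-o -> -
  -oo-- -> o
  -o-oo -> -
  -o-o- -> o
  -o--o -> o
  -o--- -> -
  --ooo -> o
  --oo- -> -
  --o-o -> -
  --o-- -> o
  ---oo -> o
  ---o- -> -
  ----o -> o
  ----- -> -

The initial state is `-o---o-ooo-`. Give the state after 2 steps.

-o-o----oo-
--oo-ooo---

--oo-ooo---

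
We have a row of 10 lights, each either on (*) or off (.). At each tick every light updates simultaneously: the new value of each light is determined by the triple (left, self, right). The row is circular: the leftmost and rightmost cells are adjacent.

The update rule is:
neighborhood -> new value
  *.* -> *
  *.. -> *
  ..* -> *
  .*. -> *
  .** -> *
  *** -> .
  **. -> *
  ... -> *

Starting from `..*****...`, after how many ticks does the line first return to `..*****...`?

2

***...****
..*****...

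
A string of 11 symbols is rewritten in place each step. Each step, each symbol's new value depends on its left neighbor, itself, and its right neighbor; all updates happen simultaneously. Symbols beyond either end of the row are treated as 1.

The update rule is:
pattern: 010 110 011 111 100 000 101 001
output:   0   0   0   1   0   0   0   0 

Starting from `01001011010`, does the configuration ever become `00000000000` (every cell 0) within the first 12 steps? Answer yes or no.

00000000000
all cells are 0 at step 1

yes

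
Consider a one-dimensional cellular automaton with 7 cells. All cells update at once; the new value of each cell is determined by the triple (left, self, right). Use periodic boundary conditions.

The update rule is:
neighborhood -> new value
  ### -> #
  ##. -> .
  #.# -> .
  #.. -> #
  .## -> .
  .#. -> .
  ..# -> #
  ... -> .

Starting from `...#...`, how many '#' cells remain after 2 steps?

2

..#.#..
.#...#.
count of #: 2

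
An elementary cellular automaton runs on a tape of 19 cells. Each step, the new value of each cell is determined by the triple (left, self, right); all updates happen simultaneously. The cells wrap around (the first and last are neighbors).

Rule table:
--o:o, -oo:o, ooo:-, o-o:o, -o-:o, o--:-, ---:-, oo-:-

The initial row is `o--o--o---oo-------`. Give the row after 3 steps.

o-oo-oo--oo-------o
-oo-oo--oo-------oo
oo-oo--oo-------oo-

oo-oo--oo-------oo-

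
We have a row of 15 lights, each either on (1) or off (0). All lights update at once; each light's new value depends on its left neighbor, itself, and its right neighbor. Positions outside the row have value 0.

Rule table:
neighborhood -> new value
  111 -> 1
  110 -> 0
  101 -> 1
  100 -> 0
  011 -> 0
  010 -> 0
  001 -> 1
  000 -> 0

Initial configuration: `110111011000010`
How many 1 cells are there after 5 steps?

001010100000100
010101000001000
101010000010000
010100000100000
101000001000000
count of 1: 3

3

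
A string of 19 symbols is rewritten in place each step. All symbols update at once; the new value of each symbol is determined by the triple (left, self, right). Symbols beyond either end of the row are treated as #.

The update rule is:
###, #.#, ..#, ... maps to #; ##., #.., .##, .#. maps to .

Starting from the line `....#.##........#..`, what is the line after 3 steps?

.#.#..#..#.###..#.#

.###.#...#######..#
#.#.#..##.#####..#.
.#.#..#..#.###..#.#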